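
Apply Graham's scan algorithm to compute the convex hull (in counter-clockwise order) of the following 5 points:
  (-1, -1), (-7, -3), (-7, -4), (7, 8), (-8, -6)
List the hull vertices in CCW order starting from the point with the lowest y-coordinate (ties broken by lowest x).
Hull (CCW) = [(-8, -6), (-1, -1), (7, 8), (-7, -3)]

Graham scan procedure:
  1. Find the pivot p₀ = point with lowest y (tie → lowest x): (-8, -6).
  2. Sort the remaining points by polar angle around p₀.
  3. Walk through sorted points, maintaining a stack; pop the top while the last three entries make a non-left turn (cross product ≤ 0).
  4. Final stack is the convex hull in CCW order: (-8, -6), (-1, -1), (7, 8), (-7, -3).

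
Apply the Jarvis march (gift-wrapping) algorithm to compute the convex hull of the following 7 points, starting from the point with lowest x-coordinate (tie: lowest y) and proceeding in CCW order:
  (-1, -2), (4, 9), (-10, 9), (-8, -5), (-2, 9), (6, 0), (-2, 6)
Hull (CCW) = [(-10, 9), (-8, -5), (6, 0), (4, 9)]

Jarvis march: at each step, from the current hull vertex p, select the next vertex q as the point such that every other point lies strictly to the left of (or on) the directed line p → q. (Equivalently: for every other point r, the cross product (q − p) × (r − p) ≥ 0.)
Starting point (lowest x, tie lowest y): (-10, 9). Wrap until returning to start. Resulting hull: (-10, 9), (-8, -5), (6, 0), (4, 9).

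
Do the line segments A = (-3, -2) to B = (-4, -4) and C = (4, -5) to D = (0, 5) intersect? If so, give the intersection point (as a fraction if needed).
No (intersection of containing lines falls outside at least one segment)

Parametrize and solve: t = -29/9, s = 17/18. At least one of these is outside [0, 1], so the segments do not intersect.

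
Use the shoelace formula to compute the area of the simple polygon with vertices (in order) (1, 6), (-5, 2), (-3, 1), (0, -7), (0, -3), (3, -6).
Area = 87/2

Shoelace formula: Area = (1/2) |Σ_i (x_i · y_{i+1} − x_{i+1} · y_i)| (indices mod n). Compute each cross term:
  (1)(2) − (-5)(6) = 32
  (-5)(1) − (-3)(2) = 1
  (-3)(-7) − (0)(1) = 21
  (0)(-3) − (0)(-7) = 0
  (0)(-6) − (3)(-3) = 9
  (3)(6) − (1)(-6) = 24
Sum = 87, so (signed) Area = 87/2 = 87/2, |Area| = 87/2.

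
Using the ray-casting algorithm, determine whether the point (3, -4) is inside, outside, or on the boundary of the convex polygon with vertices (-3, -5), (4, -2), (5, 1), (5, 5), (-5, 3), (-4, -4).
The point (3, -4) lies strictly outside the polygon

Cast a horizontal ray to the right from the query point and count how many polygon edges it crosses (each edge strictly once or zero times, handled with the usual half-open convention). 
Parity of crossings → even ⇒ outside.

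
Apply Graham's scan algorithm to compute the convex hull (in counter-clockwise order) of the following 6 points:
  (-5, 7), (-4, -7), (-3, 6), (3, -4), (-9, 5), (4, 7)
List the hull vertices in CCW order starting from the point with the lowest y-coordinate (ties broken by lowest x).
Hull (CCW) = [(-4, -7), (3, -4), (4, 7), (-5, 7), (-9, 5)]

Graham scan procedure:
  1. Find the pivot p₀ = point with lowest y (tie → lowest x): (-4, -7).
  2. Sort the remaining points by polar angle around p₀.
  3. Walk through sorted points, maintaining a stack; pop the top while the last three entries make a non-left turn (cross product ≤ 0).
  4. Final stack is the convex hull in CCW order: (-4, -7), (3, -4), (4, 7), (-5, 7), (-9, 5).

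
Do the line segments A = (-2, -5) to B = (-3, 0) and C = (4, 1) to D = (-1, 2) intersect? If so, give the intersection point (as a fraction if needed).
No (intersection of containing lines falls outside at least one segment)

Parametrize and solve: t = 3/2, s = 3/2. At least one of these is outside [0, 1], so the segments do not intersect.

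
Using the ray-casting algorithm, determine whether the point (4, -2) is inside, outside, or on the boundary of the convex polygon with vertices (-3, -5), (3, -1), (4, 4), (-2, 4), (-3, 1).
The point (4, -2) lies strictly outside the polygon

Cast a horizontal ray to the right from the query point and count how many polygon edges it crosses (each edge strictly once or zero times, handled with the usual half-open convention). 
Parity of crossings → even ⇒ outside.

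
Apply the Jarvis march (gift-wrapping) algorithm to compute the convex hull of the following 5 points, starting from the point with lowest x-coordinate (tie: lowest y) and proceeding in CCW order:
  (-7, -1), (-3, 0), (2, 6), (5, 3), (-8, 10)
Hull (CCW) = [(-8, 10), (-7, -1), (-3, 0), (5, 3), (2, 6)]

Jarvis march: at each step, from the current hull vertex p, select the next vertex q as the point such that every other point lies strictly to the left of (or on) the directed line p → q. (Equivalently: for every other point r, the cross product (q − p) × (r − p) ≥ 0.)
Starting point (lowest x, tie lowest y): (-8, 10). Wrap until returning to start. Resulting hull: (-8, 10), (-7, -1), (-3, 0), (5, 3), (2, 6).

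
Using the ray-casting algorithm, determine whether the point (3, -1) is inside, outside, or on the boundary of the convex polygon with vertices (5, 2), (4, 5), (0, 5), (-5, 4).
The point (3, -1) lies strictly outside the polygon

Cast a horizontal ray to the right from the query point and count how many polygon edges it crosses (each edge strictly once or zero times, handled with the usual half-open convention). 
Parity of crossings → even ⇒ outside.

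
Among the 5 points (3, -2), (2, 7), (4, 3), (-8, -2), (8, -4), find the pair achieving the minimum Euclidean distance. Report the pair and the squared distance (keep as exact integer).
Pair = ((2, 7), (4, 3)); squared distance = 20

Compute all C(5, 2) = 10 pairwise squared distances (x_i − x_j)² + (y_i − y_j)². The minimum is 20, attained by the pair ((2, 7), (4, 3)).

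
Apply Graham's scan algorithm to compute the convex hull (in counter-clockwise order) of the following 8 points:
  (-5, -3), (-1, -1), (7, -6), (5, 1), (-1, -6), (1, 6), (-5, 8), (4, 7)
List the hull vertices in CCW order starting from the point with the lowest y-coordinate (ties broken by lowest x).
Hull (CCW) = [(-1, -6), (7, -6), (4, 7), (-5, 8), (-5, -3)]

Graham scan procedure:
  1. Find the pivot p₀ = point with lowest y (tie → lowest x): (-1, -6).
  2. Sort the remaining points by polar angle around p₀.
  3. Walk through sorted points, maintaining a stack; pop the top while the last three entries make a non-left turn (cross product ≤ 0).
  4. Final stack is the convex hull in CCW order: (-1, -6), (7, -6), (4, 7), (-5, 8), (-5, -3).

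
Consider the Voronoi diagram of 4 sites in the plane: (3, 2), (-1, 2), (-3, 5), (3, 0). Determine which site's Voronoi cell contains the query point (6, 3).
Nearest site = (3, 2)

The Voronoi cell of site s contains exactly those query points closer to s than to any other site. Compute squared distances from q = (6, 3) to each site:
  (3 − 6)² + (2 − 3)² = 10
  (3 − 6)² + (0 − 3)² = 18
  (-1 − 6)² + (2 − 3)² = 50
  (-3 − 6)² + (5 − 3)² = 85
Minimum is attained by (3, 2), so q lies in its Voronoi cell.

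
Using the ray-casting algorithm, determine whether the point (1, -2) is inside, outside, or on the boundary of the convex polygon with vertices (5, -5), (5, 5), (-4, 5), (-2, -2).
The point (1, -2) lies strictly inside the polygon

Cast a horizontal ray to the right from the query point and count how many polygon edges it crosses (each edge strictly once or zero times, handled with the usual half-open convention). 
Parity of crossings → odd ⇒ inside.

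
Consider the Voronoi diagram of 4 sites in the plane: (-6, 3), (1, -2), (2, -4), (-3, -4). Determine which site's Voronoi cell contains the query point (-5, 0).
Nearest site = (-6, 3)

The Voronoi cell of site s contains exactly those query points closer to s than to any other site. Compute squared distances from q = (-5, 0) to each site:
  (-6 − -5)² + (3 − 0)² = 10
  (-3 − -5)² + (-4 − 0)² = 20
  (1 − -5)² + (-2 − 0)² = 40
  (2 − -5)² + (-4 − 0)² = 65
Minimum is attained by (-6, 3), so q lies in its Voronoi cell.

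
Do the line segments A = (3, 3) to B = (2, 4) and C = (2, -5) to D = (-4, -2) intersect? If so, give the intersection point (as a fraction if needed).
No (intersection of containing lines falls outside at least one segment)

Parametrize and solve: t = -17, s = -3. At least one of these is outside [0, 1], so the segments do not intersect.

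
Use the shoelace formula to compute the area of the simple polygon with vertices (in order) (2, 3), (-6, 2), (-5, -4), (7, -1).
Area = 56

Shoelace formula: Area = (1/2) |Σ_i (x_i · y_{i+1} − x_{i+1} · y_i)| (indices mod n). Compute each cross term:
  (2)(2) − (-6)(3) = 22
  (-6)(-4) − (-5)(2) = 34
  (-5)(-1) − (7)(-4) = 33
  (7)(3) − (2)(-1) = 23
Sum = 112, so (signed) Area = 112/2 = 56, |Area| = 56.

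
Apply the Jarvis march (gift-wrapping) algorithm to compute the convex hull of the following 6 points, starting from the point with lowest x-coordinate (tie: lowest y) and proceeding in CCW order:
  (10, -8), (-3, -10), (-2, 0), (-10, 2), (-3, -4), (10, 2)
Hull (CCW) = [(-10, 2), (-3, -10), (10, -8), (10, 2)]

Jarvis march: at each step, from the current hull vertex p, select the next vertex q as the point such that every other point lies strictly to the left of (or on) the directed line p → q. (Equivalently: for every other point r, the cross product (q − p) × (r − p) ≥ 0.)
Starting point (lowest x, tie lowest y): (-10, 2). Wrap until returning to start. Resulting hull: (-10, 2), (-3, -10), (10, -8), (10, 2).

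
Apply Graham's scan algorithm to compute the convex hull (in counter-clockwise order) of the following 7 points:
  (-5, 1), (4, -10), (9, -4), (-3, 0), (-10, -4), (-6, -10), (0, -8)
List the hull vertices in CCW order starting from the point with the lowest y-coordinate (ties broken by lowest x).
Hull (CCW) = [(-6, -10), (4, -10), (9, -4), (-5, 1), (-10, -4)]

Graham scan procedure:
  1. Find the pivot p₀ = point with lowest y (tie → lowest x): (-6, -10).
  2. Sort the remaining points by polar angle around p₀.
  3. Walk through sorted points, maintaining a stack; pop the top while the last three entries make a non-left turn (cross product ≤ 0).
  4. Final stack is the convex hull in CCW order: (-6, -10), (4, -10), (9, -4), (-5, 1), (-10, -4).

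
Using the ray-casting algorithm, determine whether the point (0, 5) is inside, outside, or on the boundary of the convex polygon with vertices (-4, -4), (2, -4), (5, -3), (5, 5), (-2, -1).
The point (0, 5) lies strictly outside the polygon

Cast a horizontal ray to the right from the query point and count how many polygon edges it crosses (each edge strictly once or zero times, handled with the usual half-open convention). 
Parity of crossings → even ⇒ outside.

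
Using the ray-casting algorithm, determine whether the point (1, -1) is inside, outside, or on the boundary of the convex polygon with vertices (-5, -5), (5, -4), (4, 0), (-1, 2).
The point (1, -1) lies strictly inside the polygon

Cast a horizontal ray to the right from the query point and count how many polygon edges it crosses (each edge strictly once or zero times, handled with the usual half-open convention). 
Parity of crossings → odd ⇒ inside.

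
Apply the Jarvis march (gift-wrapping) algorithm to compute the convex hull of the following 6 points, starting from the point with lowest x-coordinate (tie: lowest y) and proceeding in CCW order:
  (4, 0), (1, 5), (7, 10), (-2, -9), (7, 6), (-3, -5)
Hull (CCW) = [(-3, -5), (-2, -9), (4, 0), (7, 6), (7, 10), (1, 5)]

Jarvis march: at each step, from the current hull vertex p, select the next vertex q as the point such that every other point lies strictly to the left of (or on) the directed line p → q. (Equivalently: for every other point r, the cross product (q − p) × (r − p) ≥ 0.)
Starting point (lowest x, tie lowest y): (-3, -5). Wrap until returning to start. Resulting hull: (-3, -5), (-2, -9), (4, 0), (7, 6), (7, 10), (1, 5).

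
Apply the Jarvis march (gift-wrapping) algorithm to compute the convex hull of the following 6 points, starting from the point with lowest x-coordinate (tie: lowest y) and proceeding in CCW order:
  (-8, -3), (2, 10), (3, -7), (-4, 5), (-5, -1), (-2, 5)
Hull (CCW) = [(-8, -3), (3, -7), (2, 10), (-4, 5)]

Jarvis march: at each step, from the current hull vertex p, select the next vertex q as the point such that every other point lies strictly to the left of (or on) the directed line p → q. (Equivalently: for every other point r, the cross product (q − p) × (r − p) ≥ 0.)
Starting point (lowest x, tie lowest y): (-8, -3). Wrap until returning to start. Resulting hull: (-8, -3), (3, -7), (2, 10), (-4, 5).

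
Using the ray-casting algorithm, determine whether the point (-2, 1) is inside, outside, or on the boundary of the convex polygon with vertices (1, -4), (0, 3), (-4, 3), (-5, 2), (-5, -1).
The point (-2, 1) lies strictly inside the polygon

Cast a horizontal ray to the right from the query point and count how many polygon edges it crosses (each edge strictly once or zero times, handled with the usual half-open convention). 
Parity of crossings → odd ⇒ inside.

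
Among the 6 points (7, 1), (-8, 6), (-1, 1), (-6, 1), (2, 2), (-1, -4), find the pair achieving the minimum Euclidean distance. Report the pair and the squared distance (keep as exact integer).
Pair = ((-1, 1), (2, 2)); squared distance = 10

Compute all C(6, 2) = 15 pairwise squared distances (x_i − x_j)² + (y_i − y_j)². The minimum is 10, attained by the pair ((-1, 1), (2, 2)).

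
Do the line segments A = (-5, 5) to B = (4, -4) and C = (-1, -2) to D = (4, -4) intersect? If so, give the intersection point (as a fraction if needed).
Yes; intersection at (4, -4) (t = 1 on AB, s = 1 on CD)

Parametrize AB as A + t(B − A) = (-5 + 9 t, 5 + -9 t) and CD as C + s(D − C) = (-1 + 5 s, -2 + -2 s). Solve the linear system for (t, s). Determinant = -27 ≠ 0, so a unique intersection of the containing lines exists. Solution: t = 1, s = 1 — both in [0, 1], so the segments cross. Intersection point: (4, -4).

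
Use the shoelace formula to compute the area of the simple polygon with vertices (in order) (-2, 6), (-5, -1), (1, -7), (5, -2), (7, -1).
Area = 75

Shoelace formula: Area = (1/2) |Σ_i (x_i · y_{i+1} − x_{i+1} · y_i)| (indices mod n). Compute each cross term:
  (-2)(-1) − (-5)(6) = 32
  (-5)(-7) − (1)(-1) = 36
  (1)(-2) − (5)(-7) = 33
  (5)(-1) − (7)(-2) = 9
  (7)(6) − (-2)(-1) = 40
Sum = 150, so (signed) Area = 150/2 = 75, |Area| = 75.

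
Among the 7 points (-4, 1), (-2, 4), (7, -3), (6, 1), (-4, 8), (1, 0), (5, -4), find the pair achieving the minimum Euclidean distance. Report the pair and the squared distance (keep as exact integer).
Pair = ((7, -3), (5, -4)); squared distance = 5

Compute all C(7, 2) = 21 pairwise squared distances (x_i − x_j)² + (y_i − y_j)². The minimum is 5, attained by the pair ((7, -3), (5, -4)).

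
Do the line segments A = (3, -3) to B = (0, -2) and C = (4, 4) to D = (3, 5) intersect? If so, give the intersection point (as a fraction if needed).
No (intersection of containing lines falls outside at least one segment)

Parametrize and solve: t = -4, s = -11. At least one of these is outside [0, 1], so the segments do not intersect.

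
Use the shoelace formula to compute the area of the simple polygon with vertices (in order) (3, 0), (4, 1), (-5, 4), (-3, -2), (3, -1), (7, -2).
Area = 31

Shoelace formula: Area = (1/2) |Σ_i (x_i · y_{i+1} − x_{i+1} · y_i)| (indices mod n). Compute each cross term:
  (3)(1) − (4)(0) = 3
  (4)(4) − (-5)(1) = 21
  (-5)(-2) − (-3)(4) = 22
  (-3)(-1) − (3)(-2) = 9
  (3)(-2) − (7)(-1) = 1
  (7)(0) − (3)(-2) = 6
Sum = 62, so (signed) Area = 62/2 = 31, |Area| = 31.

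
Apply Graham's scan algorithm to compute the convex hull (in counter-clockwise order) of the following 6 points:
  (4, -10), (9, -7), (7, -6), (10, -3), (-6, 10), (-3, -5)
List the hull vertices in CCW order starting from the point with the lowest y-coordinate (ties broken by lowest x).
Hull (CCW) = [(4, -10), (9, -7), (10, -3), (-6, 10), (-3, -5)]

Graham scan procedure:
  1. Find the pivot p₀ = point with lowest y (tie → lowest x): (4, -10).
  2. Sort the remaining points by polar angle around p₀.
  3. Walk through sorted points, maintaining a stack; pop the top while the last three entries make a non-left turn (cross product ≤ 0).
  4. Final stack is the convex hull in CCW order: (4, -10), (9, -7), (10, -3), (-6, 10), (-3, -5).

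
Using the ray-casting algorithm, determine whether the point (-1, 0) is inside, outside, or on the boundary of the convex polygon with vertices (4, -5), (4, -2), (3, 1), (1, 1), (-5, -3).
The point (-1, 0) lies strictly outside the polygon

Cast a horizontal ray to the right from the query point and count how many polygon edges it crosses (each edge strictly once or zero times, handled with the usual half-open convention). 
Parity of crossings → even ⇒ outside.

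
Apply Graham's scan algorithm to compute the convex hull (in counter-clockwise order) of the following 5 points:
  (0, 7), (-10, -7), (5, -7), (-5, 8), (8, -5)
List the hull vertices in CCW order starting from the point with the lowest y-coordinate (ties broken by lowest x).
Hull (CCW) = [(-10, -7), (5, -7), (8, -5), (0, 7), (-5, 8)]

Graham scan procedure:
  1. Find the pivot p₀ = point with lowest y (tie → lowest x): (-10, -7).
  2. Sort the remaining points by polar angle around p₀.
  3. Walk through sorted points, maintaining a stack; pop the top while the last three entries make a non-left turn (cross product ≤ 0).
  4. Final stack is the convex hull in CCW order: (-10, -7), (5, -7), (8, -5), (0, 7), (-5, 8).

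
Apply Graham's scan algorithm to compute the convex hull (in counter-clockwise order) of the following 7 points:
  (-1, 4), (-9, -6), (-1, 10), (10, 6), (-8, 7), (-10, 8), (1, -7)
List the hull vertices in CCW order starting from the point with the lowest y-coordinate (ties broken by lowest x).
Hull (CCW) = [(1, -7), (10, 6), (-1, 10), (-10, 8), (-9, -6)]

Graham scan procedure:
  1. Find the pivot p₀ = point with lowest y (tie → lowest x): (1, -7).
  2. Sort the remaining points by polar angle around p₀.
  3. Walk through sorted points, maintaining a stack; pop the top while the last three entries make a non-left turn (cross product ≤ 0).
  4. Final stack is the convex hull in CCW order: (1, -7), (10, 6), (-1, 10), (-10, 8), (-9, -6).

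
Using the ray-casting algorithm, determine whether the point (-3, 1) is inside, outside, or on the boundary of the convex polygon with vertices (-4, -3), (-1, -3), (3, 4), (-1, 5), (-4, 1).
The point (-3, 1) lies strictly inside the polygon

Cast a horizontal ray to the right from the query point and count how many polygon edges it crosses (each edge strictly once or zero times, handled with the usual half-open convention). 
Parity of crossings → odd ⇒ inside.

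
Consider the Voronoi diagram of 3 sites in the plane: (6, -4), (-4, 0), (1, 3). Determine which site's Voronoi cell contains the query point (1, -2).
Nearest site = (1, 3)

The Voronoi cell of site s contains exactly those query points closer to s than to any other site. Compute squared distances from q = (1, -2) to each site:
  (1 − 1)² + (3 − -2)² = 25
  (-4 − 1)² + (0 − -2)² = 29
  (6 − 1)² + (-4 − -2)² = 29
Minimum is attained by (1, 3), so q lies in its Voronoi cell.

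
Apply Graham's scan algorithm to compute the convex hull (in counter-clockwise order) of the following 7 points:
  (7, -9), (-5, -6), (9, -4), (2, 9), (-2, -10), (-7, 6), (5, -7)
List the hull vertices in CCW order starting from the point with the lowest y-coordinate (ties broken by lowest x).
Hull (CCW) = [(-2, -10), (7, -9), (9, -4), (2, 9), (-7, 6), (-5, -6)]

Graham scan procedure:
  1. Find the pivot p₀ = point with lowest y (tie → lowest x): (-2, -10).
  2. Sort the remaining points by polar angle around p₀.
  3. Walk through sorted points, maintaining a stack; pop the top while the last three entries make a non-left turn (cross product ≤ 0).
  4. Final stack is the convex hull in CCW order: (-2, -10), (7, -9), (9, -4), (2, 9), (-7, 6), (-5, -6).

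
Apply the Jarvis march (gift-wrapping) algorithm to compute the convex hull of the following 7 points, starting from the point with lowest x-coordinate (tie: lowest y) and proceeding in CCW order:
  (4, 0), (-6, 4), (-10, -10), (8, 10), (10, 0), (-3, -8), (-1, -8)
Hull (CCW) = [(-10, -10), (-1, -8), (10, 0), (8, 10), (-6, 4)]

Jarvis march: at each step, from the current hull vertex p, select the next vertex q as the point such that every other point lies strictly to the left of (or on) the directed line p → q. (Equivalently: for every other point r, the cross product (q − p) × (r − p) ≥ 0.)
Starting point (lowest x, tie lowest y): (-10, -10). Wrap until returning to start. Resulting hull: (-10, -10), (-1, -8), (10, 0), (8, 10), (-6, 4).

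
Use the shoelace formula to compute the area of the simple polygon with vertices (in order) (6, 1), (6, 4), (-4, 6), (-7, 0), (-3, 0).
Area = 109/2

Shoelace formula: Area = (1/2) |Σ_i (x_i · y_{i+1} − x_{i+1} · y_i)| (indices mod n). Compute each cross term:
  (6)(4) − (6)(1) = 18
  (6)(6) − (-4)(4) = 52
  (-4)(0) − (-7)(6) = 42
  (-7)(0) − (-3)(0) = 0
  (-3)(1) − (6)(0) = -3
Sum = 109, so (signed) Area = 109/2 = 109/2, |Area| = 109/2.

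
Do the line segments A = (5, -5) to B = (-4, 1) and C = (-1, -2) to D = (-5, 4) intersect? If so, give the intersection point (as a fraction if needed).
Yes; intersection at (-11/5, -1/5) (t = 4/5 on AB, s = 3/10 on CD)

Parametrize AB as A + t(B − A) = (5 + -9 t, -5 + 6 t) and CD as C + s(D − C) = (-1 + -4 s, -2 + 6 s). Solve the linear system for (t, s). Determinant = 30 ≠ 0, so a unique intersection of the containing lines exists. Solution: t = 4/5, s = 3/10 — both in [0, 1], so the segments cross. Intersection point: (-11/5, -1/5).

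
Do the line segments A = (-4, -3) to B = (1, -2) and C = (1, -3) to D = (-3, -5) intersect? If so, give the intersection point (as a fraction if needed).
No (intersection of containing lines falls outside at least one segment)

Parametrize and solve: t = 5/3, s = -5/6. At least one of these is outside [0, 1], so the segments do not intersect.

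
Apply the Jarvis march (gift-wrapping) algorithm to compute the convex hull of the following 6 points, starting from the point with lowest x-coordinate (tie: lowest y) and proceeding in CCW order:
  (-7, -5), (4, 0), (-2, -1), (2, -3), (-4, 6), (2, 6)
Hull (CCW) = [(-7, -5), (2, -3), (4, 0), (2, 6), (-4, 6)]

Jarvis march: at each step, from the current hull vertex p, select the next vertex q as the point such that every other point lies strictly to the left of (or on) the directed line p → q. (Equivalently: for every other point r, the cross product (q − p) × (r − p) ≥ 0.)
Starting point (lowest x, tie lowest y): (-7, -5). Wrap until returning to start. Resulting hull: (-7, -5), (2, -3), (4, 0), (2, 6), (-4, 6).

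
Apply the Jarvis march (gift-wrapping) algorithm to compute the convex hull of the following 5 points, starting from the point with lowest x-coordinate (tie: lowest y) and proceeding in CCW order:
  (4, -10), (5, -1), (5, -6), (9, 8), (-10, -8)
Hull (CCW) = [(-10, -8), (4, -10), (9, 8)]

Jarvis march: at each step, from the current hull vertex p, select the next vertex q as the point such that every other point lies strictly to the left of (or on) the directed line p → q. (Equivalently: for every other point r, the cross product (q − p) × (r − p) ≥ 0.)
Starting point (lowest x, tie lowest y): (-10, -8). Wrap until returning to start. Resulting hull: (-10, -8), (4, -10), (9, 8).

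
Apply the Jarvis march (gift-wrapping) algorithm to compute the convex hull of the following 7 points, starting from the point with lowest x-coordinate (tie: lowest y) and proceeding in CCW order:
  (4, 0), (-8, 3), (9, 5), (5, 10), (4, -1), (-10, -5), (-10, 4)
Hull (CCW) = [(-10, -5), (4, -1), (9, 5), (5, 10), (-10, 4)]

Jarvis march: at each step, from the current hull vertex p, select the next vertex q as the point such that every other point lies strictly to the left of (or on) the directed line p → q. (Equivalently: for every other point r, the cross product (q − p) × (r − p) ≥ 0.)
Starting point (lowest x, tie lowest y): (-10, -5). Wrap until returning to start. Resulting hull: (-10, -5), (4, -1), (9, 5), (5, 10), (-10, 4).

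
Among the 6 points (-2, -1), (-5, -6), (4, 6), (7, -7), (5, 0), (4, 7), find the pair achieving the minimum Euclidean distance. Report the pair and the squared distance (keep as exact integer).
Pair = ((4, 6), (4, 7)); squared distance = 1

Compute all C(6, 2) = 15 pairwise squared distances (x_i − x_j)² + (y_i − y_j)². The minimum is 1, attained by the pair ((4, 6), (4, 7)).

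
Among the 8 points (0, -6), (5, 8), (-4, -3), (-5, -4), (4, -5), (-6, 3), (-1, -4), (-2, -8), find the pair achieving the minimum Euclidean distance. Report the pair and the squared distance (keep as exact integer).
Pair = ((-4, -3), (-5, -4)); squared distance = 2

Compute all C(8, 2) = 28 pairwise squared distances (x_i − x_j)² + (y_i − y_j)². The minimum is 2, attained by the pair ((-4, -3), (-5, -4)).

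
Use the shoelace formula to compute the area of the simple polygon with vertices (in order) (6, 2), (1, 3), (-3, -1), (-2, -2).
Area = 18

Shoelace formula: Area = (1/2) |Σ_i (x_i · y_{i+1} − x_{i+1} · y_i)| (indices mod n). Compute each cross term:
  (6)(3) − (1)(2) = 16
  (1)(-1) − (-3)(3) = 8
  (-3)(-2) − (-2)(-1) = 4
  (-2)(2) − (6)(-2) = 8
Sum = 36, so (signed) Area = 36/2 = 18, |Area| = 18.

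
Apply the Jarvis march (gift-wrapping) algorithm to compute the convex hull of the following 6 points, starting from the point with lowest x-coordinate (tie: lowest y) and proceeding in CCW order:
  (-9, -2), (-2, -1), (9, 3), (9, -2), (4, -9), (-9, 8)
Hull (CCW) = [(-9, -2), (4, -9), (9, -2), (9, 3), (-9, 8)]

Jarvis march: at each step, from the current hull vertex p, select the next vertex q as the point such that every other point lies strictly to the left of (or on) the directed line p → q. (Equivalently: for every other point r, the cross product (q − p) × (r − p) ≥ 0.)
Starting point (lowest x, tie lowest y): (-9, -2). Wrap until returning to start. Resulting hull: (-9, -2), (4, -9), (9, -2), (9, 3), (-9, 8).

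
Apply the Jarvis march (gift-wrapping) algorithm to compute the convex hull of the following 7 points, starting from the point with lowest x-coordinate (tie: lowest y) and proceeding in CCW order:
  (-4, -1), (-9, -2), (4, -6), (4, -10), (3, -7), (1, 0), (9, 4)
Hull (CCW) = [(-9, -2), (4, -10), (9, 4)]

Jarvis march: at each step, from the current hull vertex p, select the next vertex q as the point such that every other point lies strictly to the left of (or on) the directed line p → q. (Equivalently: for every other point r, the cross product (q − p) × (r − p) ≥ 0.)
Starting point (lowest x, tie lowest y): (-9, -2). Wrap until returning to start. Resulting hull: (-9, -2), (4, -10), (9, 4).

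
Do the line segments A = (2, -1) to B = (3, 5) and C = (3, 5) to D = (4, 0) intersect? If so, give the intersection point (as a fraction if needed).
Yes; intersection at (3, 5) (t = 1 on AB, s = 0 on CD)

Parametrize AB as A + t(B − A) = (2 + 1 t, -1 + 6 t) and CD as C + s(D − C) = (3 + 1 s, 5 + -5 s). Solve the linear system for (t, s). Determinant = 11 ≠ 0, so a unique intersection of the containing lines exists. Solution: t = 1, s = 0 — both in [0, 1], so the segments cross. Intersection point: (3, 5).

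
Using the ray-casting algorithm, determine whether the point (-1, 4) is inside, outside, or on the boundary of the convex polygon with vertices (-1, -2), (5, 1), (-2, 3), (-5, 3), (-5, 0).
The point (-1, 4) lies strictly outside the polygon

Cast a horizontal ray to the right from the query point and count how many polygon edges it crosses (each edge strictly once or zero times, handled with the usual half-open convention). 
Parity of crossings → even ⇒ outside.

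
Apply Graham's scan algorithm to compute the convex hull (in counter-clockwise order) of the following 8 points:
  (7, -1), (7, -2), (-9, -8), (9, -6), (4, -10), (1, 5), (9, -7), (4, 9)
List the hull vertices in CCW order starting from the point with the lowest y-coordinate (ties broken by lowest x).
Hull (CCW) = [(4, -10), (9, -7), (9, -6), (4, 9), (-9, -8)]

Graham scan procedure:
  1. Find the pivot p₀ = point with lowest y (tie → lowest x): (4, -10).
  2. Sort the remaining points by polar angle around p₀.
  3. Walk through sorted points, maintaining a stack; pop the top while the last three entries make a non-left turn (cross product ≤ 0).
  4. Final stack is the convex hull in CCW order: (4, -10), (9, -7), (9, -6), (4, 9), (-9, -8).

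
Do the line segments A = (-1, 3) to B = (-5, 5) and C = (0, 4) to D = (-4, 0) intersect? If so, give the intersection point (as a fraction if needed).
Yes; intersection at (-1, 3) (t = 0 on AB, s = 1/4 on CD)

Parametrize AB as A + t(B − A) = (-1 + -4 t, 3 + 2 t) and CD as C + s(D − C) = (0 + -4 s, 4 + -4 s). Solve the linear system for (t, s). Determinant = -24 ≠ 0, so a unique intersection of the containing lines exists. Solution: t = 0, s = 1/4 — both in [0, 1], so the segments cross. Intersection point: (-1, 3).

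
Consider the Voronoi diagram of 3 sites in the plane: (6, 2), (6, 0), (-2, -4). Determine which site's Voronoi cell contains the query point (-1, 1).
Nearest site = (-2, -4)

The Voronoi cell of site s contains exactly those query points closer to s than to any other site. Compute squared distances from q = (-1, 1) to each site:
  (-2 − -1)² + (-4 − 1)² = 26
  (6 − -1)² + (0 − 1)² = 50
  (6 − -1)² + (2 − 1)² = 50
Minimum is attained by (-2, -4), so q lies in its Voronoi cell.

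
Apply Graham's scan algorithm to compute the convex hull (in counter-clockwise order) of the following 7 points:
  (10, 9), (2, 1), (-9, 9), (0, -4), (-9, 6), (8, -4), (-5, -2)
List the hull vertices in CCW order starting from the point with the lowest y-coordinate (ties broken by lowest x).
Hull (CCW) = [(0, -4), (8, -4), (10, 9), (-9, 9), (-9, 6), (-5, -2)]

Graham scan procedure:
  1. Find the pivot p₀ = point with lowest y (tie → lowest x): (0, -4).
  2. Sort the remaining points by polar angle around p₀.
  3. Walk through sorted points, maintaining a stack; pop the top while the last three entries make a non-left turn (cross product ≤ 0).
  4. Final stack is the convex hull in CCW order: (0, -4), (8, -4), (10, 9), (-9, 9), (-9, 6), (-5, -2).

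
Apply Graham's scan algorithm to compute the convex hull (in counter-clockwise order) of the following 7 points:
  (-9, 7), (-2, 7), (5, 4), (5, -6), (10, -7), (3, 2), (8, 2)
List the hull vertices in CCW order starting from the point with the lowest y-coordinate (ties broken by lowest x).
Hull (CCW) = [(10, -7), (8, 2), (5, 4), (-2, 7), (-9, 7), (5, -6)]

Graham scan procedure:
  1. Find the pivot p₀ = point with lowest y (tie → lowest x): (10, -7).
  2. Sort the remaining points by polar angle around p₀.
  3. Walk through sorted points, maintaining a stack; pop the top while the last three entries make a non-left turn (cross product ≤ 0).
  4. Final stack is the convex hull in CCW order: (10, -7), (8, 2), (5, 4), (-2, 7), (-9, 7), (5, -6).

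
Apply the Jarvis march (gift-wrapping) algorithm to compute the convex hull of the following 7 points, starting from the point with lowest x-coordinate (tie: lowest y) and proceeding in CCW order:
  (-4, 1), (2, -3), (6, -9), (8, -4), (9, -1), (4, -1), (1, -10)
Hull (CCW) = [(-4, 1), (1, -10), (6, -9), (8, -4), (9, -1)]

Jarvis march: at each step, from the current hull vertex p, select the next vertex q as the point such that every other point lies strictly to the left of (or on) the directed line p → q. (Equivalently: for every other point r, the cross product (q − p) × (r − p) ≥ 0.)
Starting point (lowest x, tie lowest y): (-4, 1). Wrap until returning to start. Resulting hull: (-4, 1), (1, -10), (6, -9), (8, -4), (9, -1).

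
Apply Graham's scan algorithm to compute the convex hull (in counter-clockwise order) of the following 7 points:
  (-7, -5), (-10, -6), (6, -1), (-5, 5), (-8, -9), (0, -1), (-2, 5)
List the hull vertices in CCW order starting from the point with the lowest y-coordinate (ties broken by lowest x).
Hull (CCW) = [(-8, -9), (6, -1), (-2, 5), (-5, 5), (-10, -6)]

Graham scan procedure:
  1. Find the pivot p₀ = point with lowest y (tie → lowest x): (-8, -9).
  2. Sort the remaining points by polar angle around p₀.
  3. Walk through sorted points, maintaining a stack; pop the top while the last three entries make a non-left turn (cross product ≤ 0).
  4. Final stack is the convex hull in CCW order: (-8, -9), (6, -1), (-2, 5), (-5, 5), (-10, -6).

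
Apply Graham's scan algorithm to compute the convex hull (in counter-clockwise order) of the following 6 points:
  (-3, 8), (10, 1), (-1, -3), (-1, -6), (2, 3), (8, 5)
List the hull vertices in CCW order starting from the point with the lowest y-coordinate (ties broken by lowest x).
Hull (CCW) = [(-1, -6), (10, 1), (8, 5), (-3, 8)]

Graham scan procedure:
  1. Find the pivot p₀ = point with lowest y (tie → lowest x): (-1, -6).
  2. Sort the remaining points by polar angle around p₀.
  3. Walk through sorted points, maintaining a stack; pop the top while the last three entries make a non-left turn (cross product ≤ 0).
  4. Final stack is the convex hull in CCW order: (-1, -6), (10, 1), (8, 5), (-3, 8).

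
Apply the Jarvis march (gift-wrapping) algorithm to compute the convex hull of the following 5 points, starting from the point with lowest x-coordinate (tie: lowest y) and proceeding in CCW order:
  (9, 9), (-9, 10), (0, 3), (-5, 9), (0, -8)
Hull (CCW) = [(-9, 10), (0, -8), (9, 9)]

Jarvis march: at each step, from the current hull vertex p, select the next vertex q as the point such that every other point lies strictly to the left of (or on) the directed line p → q. (Equivalently: for every other point r, the cross product (q − p) × (r − p) ≥ 0.)
Starting point (lowest x, tie lowest y): (-9, 10). Wrap until returning to start. Resulting hull: (-9, 10), (0, -8), (9, 9).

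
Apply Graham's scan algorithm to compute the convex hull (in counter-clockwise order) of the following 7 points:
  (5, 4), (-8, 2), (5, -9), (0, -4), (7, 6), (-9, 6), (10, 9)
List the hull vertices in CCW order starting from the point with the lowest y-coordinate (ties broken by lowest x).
Hull (CCW) = [(5, -9), (10, 9), (-9, 6), (-8, 2)]

Graham scan procedure:
  1. Find the pivot p₀ = point with lowest y (tie → lowest x): (5, -9).
  2. Sort the remaining points by polar angle around p₀.
  3. Walk through sorted points, maintaining a stack; pop the top while the last three entries make a non-left turn (cross product ≤ 0).
  4. Final stack is the convex hull in CCW order: (5, -9), (10, 9), (-9, 6), (-8, 2).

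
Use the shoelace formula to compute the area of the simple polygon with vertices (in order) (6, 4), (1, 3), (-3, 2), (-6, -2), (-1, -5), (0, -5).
Area = 53

Shoelace formula: Area = (1/2) |Σ_i (x_i · y_{i+1} − x_{i+1} · y_i)| (indices mod n). Compute each cross term:
  (6)(3) − (1)(4) = 14
  (1)(2) − (-3)(3) = 11
  (-3)(-2) − (-6)(2) = 18
  (-6)(-5) − (-1)(-2) = 28
  (-1)(-5) − (0)(-5) = 5
  (0)(4) − (6)(-5) = 30
Sum = 106, so (signed) Area = 106/2 = 53, |Area| = 53.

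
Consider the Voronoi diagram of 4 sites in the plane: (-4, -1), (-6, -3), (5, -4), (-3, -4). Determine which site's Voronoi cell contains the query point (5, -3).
Nearest site = (5, -4)

The Voronoi cell of site s contains exactly those query points closer to s than to any other site. Compute squared distances from q = (5, -3) to each site:
  (5 − 5)² + (-4 − -3)² = 1
  (-3 − 5)² + (-4 − -3)² = 65
  (-4 − 5)² + (-1 − -3)² = 85
  (-6 − 5)² + (-3 − -3)² = 121
Minimum is attained by (5, -4), so q lies in its Voronoi cell.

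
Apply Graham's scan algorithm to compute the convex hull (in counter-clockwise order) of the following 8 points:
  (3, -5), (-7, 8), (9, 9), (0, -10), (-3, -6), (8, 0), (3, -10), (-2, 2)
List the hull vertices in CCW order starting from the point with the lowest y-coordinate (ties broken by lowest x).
Hull (CCW) = [(0, -10), (3, -10), (8, 0), (9, 9), (-7, 8), (-3, -6)]

Graham scan procedure:
  1. Find the pivot p₀ = point with lowest y (tie → lowest x): (0, -10).
  2. Sort the remaining points by polar angle around p₀.
  3. Walk through sorted points, maintaining a stack; pop the top while the last three entries make a non-left turn (cross product ≤ 0).
  4. Final stack is the convex hull in CCW order: (0, -10), (3, -10), (8, 0), (9, 9), (-7, 8), (-3, -6).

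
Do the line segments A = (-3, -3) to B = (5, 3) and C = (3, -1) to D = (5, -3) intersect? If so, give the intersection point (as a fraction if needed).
No (intersection of containing lines falls outside at least one segment)

Parametrize and solve: t = 4/7, s = -5/7. At least one of these is outside [0, 1], so the segments do not intersect.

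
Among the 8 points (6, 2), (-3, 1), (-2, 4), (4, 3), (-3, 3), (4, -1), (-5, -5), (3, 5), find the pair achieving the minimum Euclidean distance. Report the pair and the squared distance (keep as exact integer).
Pair = ((-2, 4), (-3, 3)); squared distance = 2

Compute all C(8, 2) = 28 pairwise squared distances (x_i − x_j)² + (y_i − y_j)². The minimum is 2, attained by the pair ((-2, 4), (-3, 3)).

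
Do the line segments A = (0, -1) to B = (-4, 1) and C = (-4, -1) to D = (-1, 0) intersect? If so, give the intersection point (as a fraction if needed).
Yes; intersection at (-8/5, -1/5) (t = 2/5 on AB, s = 4/5 on CD)

Parametrize AB as A + t(B − A) = (0 + -4 t, -1 + 2 t) and CD as C + s(D − C) = (-4 + 3 s, -1 + 1 s). Solve the linear system for (t, s). Determinant = 10 ≠ 0, so a unique intersection of the containing lines exists. Solution: t = 2/5, s = 4/5 — both in [0, 1], so the segments cross. Intersection point: (-8/5, -1/5).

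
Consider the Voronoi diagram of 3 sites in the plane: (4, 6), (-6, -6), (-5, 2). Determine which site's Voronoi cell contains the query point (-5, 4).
Nearest site = (-5, 2)

The Voronoi cell of site s contains exactly those query points closer to s than to any other site. Compute squared distances from q = (-5, 4) to each site:
  (-5 − -5)² + (2 − 4)² = 4
  (4 − -5)² + (6 − 4)² = 85
  (-6 − -5)² + (-6 − 4)² = 101
Minimum is attained by (-5, 2), so q lies in its Voronoi cell.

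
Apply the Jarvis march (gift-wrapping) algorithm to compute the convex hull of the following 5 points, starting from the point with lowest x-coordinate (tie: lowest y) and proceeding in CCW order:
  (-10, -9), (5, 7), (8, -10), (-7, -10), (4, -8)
Hull (CCW) = [(-10, -9), (-7, -10), (8, -10), (5, 7)]

Jarvis march: at each step, from the current hull vertex p, select the next vertex q as the point such that every other point lies strictly to the left of (or on) the directed line p → q. (Equivalently: for every other point r, the cross product (q − p) × (r − p) ≥ 0.)
Starting point (lowest x, tie lowest y): (-10, -9). Wrap until returning to start. Resulting hull: (-10, -9), (-7, -10), (8, -10), (5, 7).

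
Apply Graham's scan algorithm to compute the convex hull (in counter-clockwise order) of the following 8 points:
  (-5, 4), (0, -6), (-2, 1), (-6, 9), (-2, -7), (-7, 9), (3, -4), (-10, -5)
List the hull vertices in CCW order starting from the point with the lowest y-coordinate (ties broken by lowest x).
Hull (CCW) = [(-2, -7), (0, -6), (3, -4), (-6, 9), (-7, 9), (-10, -5)]

Graham scan procedure:
  1. Find the pivot p₀ = point with lowest y (tie → lowest x): (-2, -7).
  2. Sort the remaining points by polar angle around p₀.
  3. Walk through sorted points, maintaining a stack; pop the top while the last three entries make a non-left turn (cross product ≤ 0).
  4. Final stack is the convex hull in CCW order: (-2, -7), (0, -6), (3, -4), (-6, 9), (-7, 9), (-10, -5).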